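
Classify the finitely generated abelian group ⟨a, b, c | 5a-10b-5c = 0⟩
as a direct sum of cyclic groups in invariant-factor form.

Answer: M ≅ ℤ^2 ⊕ ℤ/5

Derivation:
rank_ℚ(R)=1; free=3−1=2
SNF(R) diag = [5] → torsion [5]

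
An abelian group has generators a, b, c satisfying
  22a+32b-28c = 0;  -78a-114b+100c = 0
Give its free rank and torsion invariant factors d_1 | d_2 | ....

rank_ℚ(R)=2; free=3−2=1
SNF(R) diag = [2, 2] → torsion [2, 2]

Answer: M ≅ ℤ^1 ⊕ ℤ/2 ⊕ ℤ/2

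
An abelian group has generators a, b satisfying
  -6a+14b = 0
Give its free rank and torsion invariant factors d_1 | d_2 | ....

rank_ℚ(R)=1; free=2−1=1
SNF(R) diag = [2] → torsion [2]

Answer: M ≅ ℤ^1 ⊕ ℤ/2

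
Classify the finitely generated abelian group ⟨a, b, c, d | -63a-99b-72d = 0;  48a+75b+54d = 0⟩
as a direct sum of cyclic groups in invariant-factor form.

rank_ℚ(R)=2; free=4−2=2
SNF(R) diag = [3, 9] → torsion [3, 9]

Answer: M ≅ ℤ^2 ⊕ ℤ/3 ⊕ ℤ/9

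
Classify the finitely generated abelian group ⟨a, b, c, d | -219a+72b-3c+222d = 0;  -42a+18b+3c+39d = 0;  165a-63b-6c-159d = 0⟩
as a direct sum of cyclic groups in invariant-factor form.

rank_ℚ(R)=3; free=4−3=1
SNF(R) diag = [3, 9, 27] → torsion [3, 9, 27]

Answer: M ≅ ℤ^1 ⊕ ℤ/3 ⊕ ℤ/9 ⊕ ℤ/27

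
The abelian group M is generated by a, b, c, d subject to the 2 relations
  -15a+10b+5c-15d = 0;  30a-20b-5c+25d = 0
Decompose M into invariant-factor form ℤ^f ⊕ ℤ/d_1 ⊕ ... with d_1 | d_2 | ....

rank_ℚ(R)=2; free=4−2=2
SNF(R) diag = [5, 5] → torsion [5, 5]

Answer: M ≅ ℤ^2 ⊕ ℤ/5 ⊕ ℤ/5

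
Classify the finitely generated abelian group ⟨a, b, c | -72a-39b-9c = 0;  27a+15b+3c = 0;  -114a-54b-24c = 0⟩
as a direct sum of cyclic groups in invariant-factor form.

rank_ℚ(R)=3; free=3−3=0
SNF(R) diag = [3, 3, 6] → torsion [3, 3, 6]

Answer: M ≅ ℤ/3 ⊕ ℤ/3 ⊕ ℤ/6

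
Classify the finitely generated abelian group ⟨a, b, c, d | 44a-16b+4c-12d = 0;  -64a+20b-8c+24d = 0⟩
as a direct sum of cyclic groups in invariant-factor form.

rank_ℚ(R)=2; free=4−2=2
SNF(R) diag = [4, 12] → torsion [4, 12]

Answer: M ≅ ℤ^2 ⊕ ℤ/4 ⊕ ℤ/12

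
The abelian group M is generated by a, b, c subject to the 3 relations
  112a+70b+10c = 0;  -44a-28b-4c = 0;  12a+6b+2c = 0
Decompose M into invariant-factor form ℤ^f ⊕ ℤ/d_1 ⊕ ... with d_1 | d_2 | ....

rank_ℚ(R)=3; free=3−3=0
SNF(R) diag = [2, 4, 8] → torsion [2, 4, 8]

Answer: M ≅ ℤ/2 ⊕ ℤ/4 ⊕ ℤ/8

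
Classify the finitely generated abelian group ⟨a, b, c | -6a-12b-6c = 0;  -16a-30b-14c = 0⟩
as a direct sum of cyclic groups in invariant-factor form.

Answer: M ≅ ℤ^1 ⊕ ℤ/2 ⊕ ℤ/6

Derivation:
rank_ℚ(R)=2; free=3−2=1
SNF(R) diag = [2, 6] → torsion [2, 6]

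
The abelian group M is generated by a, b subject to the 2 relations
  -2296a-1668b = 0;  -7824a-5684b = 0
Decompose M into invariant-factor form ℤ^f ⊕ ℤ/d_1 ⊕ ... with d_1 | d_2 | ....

Answer: M ≅ ℤ/4 ⊕ ℤ/8

Derivation:
rank_ℚ(R)=2; free=2−2=0
SNF(R) diag = [4, 8] → torsion [4, 8]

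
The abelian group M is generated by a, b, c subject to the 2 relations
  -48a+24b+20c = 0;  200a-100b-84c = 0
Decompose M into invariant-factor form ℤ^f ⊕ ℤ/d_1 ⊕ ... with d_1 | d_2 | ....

rank_ℚ(R)=2; free=3−2=1
SNF(R) diag = [4, 4] → torsion [4, 4]

Answer: M ≅ ℤ^1 ⊕ ℤ/4 ⊕ ℤ/4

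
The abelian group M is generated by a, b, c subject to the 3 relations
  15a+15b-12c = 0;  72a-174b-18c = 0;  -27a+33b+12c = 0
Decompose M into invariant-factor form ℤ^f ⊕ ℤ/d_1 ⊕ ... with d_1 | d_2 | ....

rank_ℚ(R)=3; free=3−3=0
SNF(R) diag = [3, 6, 12] → torsion [3, 6, 12]

Answer: M ≅ ℤ/3 ⊕ ℤ/6 ⊕ ℤ/12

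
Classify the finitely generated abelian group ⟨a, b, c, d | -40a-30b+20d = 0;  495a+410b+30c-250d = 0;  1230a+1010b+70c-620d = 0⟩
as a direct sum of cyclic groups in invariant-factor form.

Answer: M ≅ ℤ^1 ⊕ ℤ/5 ⊕ ℤ/10 ⊕ ℤ/10

Derivation:
rank_ℚ(R)=3; free=4−3=1
SNF(R) diag = [5, 10, 10] → torsion [5, 10, 10]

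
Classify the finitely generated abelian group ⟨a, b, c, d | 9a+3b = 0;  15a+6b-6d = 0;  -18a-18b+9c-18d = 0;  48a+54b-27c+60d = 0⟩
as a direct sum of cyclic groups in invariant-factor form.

Answer: M ≅ ℤ/3 ⊕ ℤ/3 ⊕ ℤ/9 ⊕ ℤ/18

Derivation:
rank_ℚ(R)=4; free=4−4=0
SNF(R) diag = [3, 3, 9, 18] → torsion [3, 3, 9, 18]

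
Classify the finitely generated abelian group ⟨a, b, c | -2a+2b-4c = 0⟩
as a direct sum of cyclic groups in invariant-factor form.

rank_ℚ(R)=1; free=3−1=2
SNF(R) diag = [2] → torsion [2]

Answer: M ≅ ℤ^2 ⊕ ℤ/2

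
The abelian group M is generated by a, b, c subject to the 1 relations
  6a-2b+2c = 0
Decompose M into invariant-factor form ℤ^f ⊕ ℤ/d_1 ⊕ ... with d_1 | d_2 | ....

Answer: M ≅ ℤ^2 ⊕ ℤ/2

Derivation:
rank_ℚ(R)=1; free=3−1=2
SNF(R) diag = [2] → torsion [2]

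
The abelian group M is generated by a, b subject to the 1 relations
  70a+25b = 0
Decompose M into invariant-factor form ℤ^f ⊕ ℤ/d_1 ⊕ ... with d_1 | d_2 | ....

rank_ℚ(R)=1; free=2−1=1
SNF(R) diag = [5] → torsion [5]

Answer: M ≅ ℤ^1 ⊕ ℤ/5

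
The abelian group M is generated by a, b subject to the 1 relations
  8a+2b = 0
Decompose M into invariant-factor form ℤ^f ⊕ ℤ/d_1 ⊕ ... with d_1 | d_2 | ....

rank_ℚ(R)=1; free=2−1=1
SNF(R) diag = [2] → torsion [2]

Answer: M ≅ ℤ^1 ⊕ ℤ/2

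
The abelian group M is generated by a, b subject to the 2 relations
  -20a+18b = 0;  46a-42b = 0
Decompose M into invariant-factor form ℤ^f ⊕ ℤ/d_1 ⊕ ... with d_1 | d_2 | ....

Answer: M ≅ ℤ/2 ⊕ ℤ/6

Derivation:
rank_ℚ(R)=2; free=2−2=0
SNF(R) diag = [2, 6] → torsion [2, 6]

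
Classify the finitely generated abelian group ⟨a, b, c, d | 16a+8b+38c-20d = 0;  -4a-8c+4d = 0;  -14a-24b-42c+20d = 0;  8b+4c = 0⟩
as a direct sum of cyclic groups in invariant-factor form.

rank_ℚ(R)=4; free=4−4=0
SNF(R) diag = [2, 2, 4, 8] → torsion [2, 2, 4, 8]

Answer: M ≅ ℤ/2 ⊕ ℤ/2 ⊕ ℤ/4 ⊕ ℤ/8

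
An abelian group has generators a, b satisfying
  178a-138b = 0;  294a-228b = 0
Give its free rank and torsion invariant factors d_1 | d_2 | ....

rank_ℚ(R)=2; free=2−2=0
SNF(R) diag = [2, 6] → torsion [2, 6]

Answer: M ≅ ℤ/2 ⊕ ℤ/6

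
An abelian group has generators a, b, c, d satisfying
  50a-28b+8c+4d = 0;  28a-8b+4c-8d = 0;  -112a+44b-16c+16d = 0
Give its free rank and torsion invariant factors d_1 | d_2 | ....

Answer: M ≅ ℤ^1 ⊕ ℤ/2 ⊕ ℤ/4 ⊕ ℤ/12

Derivation:
rank_ℚ(R)=3; free=4−3=1
SNF(R) diag = [2, 4, 12] → torsion [2, 4, 12]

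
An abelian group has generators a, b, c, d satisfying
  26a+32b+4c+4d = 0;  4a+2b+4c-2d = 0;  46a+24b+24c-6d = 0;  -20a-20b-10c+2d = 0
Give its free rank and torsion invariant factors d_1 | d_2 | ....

Answer: M ≅ ℤ/2 ⊕ ℤ/2 ⊕ ℤ/6 ⊕ ℤ/18

Derivation:
rank_ℚ(R)=4; free=4−4=0
SNF(R) diag = [2, 2, 6, 18] → torsion [2, 2, 6, 18]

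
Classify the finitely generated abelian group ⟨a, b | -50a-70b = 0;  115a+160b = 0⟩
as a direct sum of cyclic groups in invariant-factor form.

Answer: M ≅ ℤ/5 ⊕ ℤ/10

Derivation:
rank_ℚ(R)=2; free=2−2=0
SNF(R) diag = [5, 10] → torsion [5, 10]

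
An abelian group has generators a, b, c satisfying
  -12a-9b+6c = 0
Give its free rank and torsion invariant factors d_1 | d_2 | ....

rank_ℚ(R)=1; free=3−1=2
SNF(R) diag = [3] → torsion [3]

Answer: M ≅ ℤ^2 ⊕ ℤ/3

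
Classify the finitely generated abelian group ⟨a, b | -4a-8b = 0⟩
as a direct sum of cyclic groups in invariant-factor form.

rank_ℚ(R)=1; free=2−1=1
SNF(R) diag = [4] → torsion [4]

Answer: M ≅ ℤ^1 ⊕ ℤ/4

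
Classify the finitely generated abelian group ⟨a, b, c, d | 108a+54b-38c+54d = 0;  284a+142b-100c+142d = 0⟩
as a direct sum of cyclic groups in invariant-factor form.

Answer: M ≅ ℤ^2 ⊕ ℤ/2 ⊕ ℤ/2

Derivation:
rank_ℚ(R)=2; free=4−2=2
SNF(R) diag = [2, 2] → torsion [2, 2]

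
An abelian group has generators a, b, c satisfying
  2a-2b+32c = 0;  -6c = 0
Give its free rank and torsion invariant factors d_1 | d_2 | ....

Answer: M ≅ ℤ^1 ⊕ ℤ/2 ⊕ ℤ/6

Derivation:
rank_ℚ(R)=2; free=3−2=1
SNF(R) diag = [2, 6] → torsion [2, 6]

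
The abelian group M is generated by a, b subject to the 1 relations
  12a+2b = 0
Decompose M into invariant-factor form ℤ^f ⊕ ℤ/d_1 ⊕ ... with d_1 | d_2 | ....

rank_ℚ(R)=1; free=2−1=1
SNF(R) diag = [2] → torsion [2]

Answer: M ≅ ℤ^1 ⊕ ℤ/2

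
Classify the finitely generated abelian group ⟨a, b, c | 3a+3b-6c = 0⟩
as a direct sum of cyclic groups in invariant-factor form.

rank_ℚ(R)=1; free=3−1=2
SNF(R) diag = [3] → torsion [3]

Answer: M ≅ ℤ^2 ⊕ ℤ/3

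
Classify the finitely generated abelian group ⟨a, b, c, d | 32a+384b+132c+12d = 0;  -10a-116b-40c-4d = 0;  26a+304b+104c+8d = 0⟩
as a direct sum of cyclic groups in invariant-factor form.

rank_ℚ(R)=3; free=4−3=1
SNF(R) diag = [2, 4, 12] → torsion [2, 4, 12]

Answer: M ≅ ℤ^1 ⊕ ℤ/2 ⊕ ℤ/4 ⊕ ℤ/12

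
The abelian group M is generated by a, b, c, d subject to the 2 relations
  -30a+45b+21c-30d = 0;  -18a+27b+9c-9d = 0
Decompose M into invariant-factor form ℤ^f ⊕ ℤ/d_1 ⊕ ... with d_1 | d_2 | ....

Answer: M ≅ ℤ^2 ⊕ ℤ/3 ⊕ ℤ/9

Derivation:
rank_ℚ(R)=2; free=4−2=2
SNF(R) diag = [3, 9] → torsion [3, 9]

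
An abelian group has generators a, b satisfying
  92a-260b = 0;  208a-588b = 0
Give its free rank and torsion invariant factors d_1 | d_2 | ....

rank_ℚ(R)=2; free=2−2=0
SNF(R) diag = [4, 4] → torsion [4, 4]

Answer: M ≅ ℤ/4 ⊕ ℤ/4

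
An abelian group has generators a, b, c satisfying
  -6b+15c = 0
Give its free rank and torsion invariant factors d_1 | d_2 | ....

Answer: M ≅ ℤ^2 ⊕ ℤ/3

Derivation:
rank_ℚ(R)=1; free=3−1=2
SNF(R) diag = [3] → torsion [3]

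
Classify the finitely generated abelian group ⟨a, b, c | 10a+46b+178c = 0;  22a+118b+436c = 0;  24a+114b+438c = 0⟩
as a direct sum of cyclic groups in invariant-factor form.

rank_ℚ(R)=3; free=3−3=0
SNF(R) diag = [2, 6, 18] → torsion [2, 6, 18]

Answer: M ≅ ℤ/2 ⊕ ℤ/6 ⊕ ℤ/18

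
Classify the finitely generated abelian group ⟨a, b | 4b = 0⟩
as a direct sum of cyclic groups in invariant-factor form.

Answer: M ≅ ℤ^1 ⊕ ℤ/4

Derivation:
rank_ℚ(R)=1; free=2−1=1
SNF(R) diag = [4] → torsion [4]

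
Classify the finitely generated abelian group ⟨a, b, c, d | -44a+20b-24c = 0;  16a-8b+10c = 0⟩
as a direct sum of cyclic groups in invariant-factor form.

rank_ℚ(R)=2; free=4−2=2
SNF(R) diag = [2, 4] → torsion [2, 4]

Answer: M ≅ ℤ^2 ⊕ ℤ/2 ⊕ ℤ/4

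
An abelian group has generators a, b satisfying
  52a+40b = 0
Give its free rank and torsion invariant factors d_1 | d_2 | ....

Answer: M ≅ ℤ^1 ⊕ ℤ/4

Derivation:
rank_ℚ(R)=1; free=2−1=1
SNF(R) diag = [4] → torsion [4]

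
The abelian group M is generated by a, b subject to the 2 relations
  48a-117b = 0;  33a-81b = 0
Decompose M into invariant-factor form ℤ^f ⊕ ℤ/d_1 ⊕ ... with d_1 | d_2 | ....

rank_ℚ(R)=2; free=2−2=0
SNF(R) diag = [3, 9] → torsion [3, 9]

Answer: M ≅ ℤ/3 ⊕ ℤ/9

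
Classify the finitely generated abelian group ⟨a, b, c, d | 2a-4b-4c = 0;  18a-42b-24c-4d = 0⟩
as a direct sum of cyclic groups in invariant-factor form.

rank_ℚ(R)=2; free=4−2=2
SNF(R) diag = [2, 2] → torsion [2, 2]

Answer: M ≅ ℤ^2 ⊕ ℤ/2 ⊕ ℤ/2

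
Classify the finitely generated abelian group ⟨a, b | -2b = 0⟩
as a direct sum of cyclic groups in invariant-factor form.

rank_ℚ(R)=1; free=2−1=1
SNF(R) diag = [2] → torsion [2]

Answer: M ≅ ℤ^1 ⊕ ℤ/2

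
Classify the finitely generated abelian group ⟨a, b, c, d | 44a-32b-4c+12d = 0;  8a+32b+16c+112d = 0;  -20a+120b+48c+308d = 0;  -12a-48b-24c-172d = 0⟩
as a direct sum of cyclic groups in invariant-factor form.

rank_ℚ(R)=4; free=4−4=0
SNF(R) diag = [4, 4, 8, 24] → torsion [4, 4, 8, 24]

Answer: M ≅ ℤ/4 ⊕ ℤ/4 ⊕ ℤ/8 ⊕ ℤ/24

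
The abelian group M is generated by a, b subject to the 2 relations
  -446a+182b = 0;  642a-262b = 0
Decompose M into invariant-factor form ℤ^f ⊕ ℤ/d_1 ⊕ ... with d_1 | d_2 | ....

rank_ℚ(R)=2; free=2−2=0
SNF(R) diag = [2, 4] → torsion [2, 4]

Answer: M ≅ ℤ/2 ⊕ ℤ/4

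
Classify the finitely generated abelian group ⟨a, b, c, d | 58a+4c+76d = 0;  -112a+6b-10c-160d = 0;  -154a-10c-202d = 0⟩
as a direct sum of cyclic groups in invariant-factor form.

Answer: M ≅ ℤ^1 ⊕ ℤ/2 ⊕ ℤ/6 ⊕ ℤ/6

Derivation:
rank_ℚ(R)=3; free=4−3=1
SNF(R) diag = [2, 6, 6] → torsion [2, 6, 6]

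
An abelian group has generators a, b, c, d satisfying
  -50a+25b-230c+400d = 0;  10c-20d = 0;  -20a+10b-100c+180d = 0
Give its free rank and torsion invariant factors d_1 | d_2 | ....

Answer: M ≅ ℤ^1 ⊕ ℤ/5 ⊕ ℤ/10 ⊕ ℤ/20

Derivation:
rank_ℚ(R)=3; free=4−3=1
SNF(R) diag = [5, 10, 20] → torsion [5, 10, 20]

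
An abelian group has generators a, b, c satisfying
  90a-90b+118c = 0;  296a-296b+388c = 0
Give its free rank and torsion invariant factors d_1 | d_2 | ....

rank_ℚ(R)=2; free=3−2=1
SNF(R) diag = [2, 4] → torsion [2, 4]

Answer: M ≅ ℤ^1 ⊕ ℤ/2 ⊕ ℤ/4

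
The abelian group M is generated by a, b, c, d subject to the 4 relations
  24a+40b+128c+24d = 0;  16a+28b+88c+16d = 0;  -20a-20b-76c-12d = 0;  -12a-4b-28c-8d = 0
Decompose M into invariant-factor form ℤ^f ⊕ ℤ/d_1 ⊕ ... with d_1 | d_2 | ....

Answer: M ≅ ℤ/4 ⊕ ℤ/4 ⊕ ℤ/4 ⊕ ℤ/8

Derivation:
rank_ℚ(R)=4; free=4−4=0
SNF(R) diag = [4, 4, 4, 8] → torsion [4, 4, 4, 8]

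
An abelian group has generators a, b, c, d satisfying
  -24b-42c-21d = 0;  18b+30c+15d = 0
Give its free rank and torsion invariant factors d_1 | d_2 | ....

rank_ℚ(R)=2; free=4−2=2
SNF(R) diag = [3, 6] → torsion [3, 6]

Answer: M ≅ ℤ^2 ⊕ ℤ/3 ⊕ ℤ/6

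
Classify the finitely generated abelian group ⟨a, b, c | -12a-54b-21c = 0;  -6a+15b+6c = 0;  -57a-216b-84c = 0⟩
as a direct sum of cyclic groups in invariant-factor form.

rank_ℚ(R)=3; free=3−3=0
SNF(R) diag = [3, 3, 9] → torsion [3, 3, 9]

Answer: M ≅ ℤ/3 ⊕ ℤ/3 ⊕ ℤ/9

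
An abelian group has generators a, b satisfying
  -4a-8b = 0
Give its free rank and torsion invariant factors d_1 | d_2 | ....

Answer: M ≅ ℤ^1 ⊕ ℤ/4

Derivation:
rank_ℚ(R)=1; free=2−1=1
SNF(R) diag = [4] → torsion [4]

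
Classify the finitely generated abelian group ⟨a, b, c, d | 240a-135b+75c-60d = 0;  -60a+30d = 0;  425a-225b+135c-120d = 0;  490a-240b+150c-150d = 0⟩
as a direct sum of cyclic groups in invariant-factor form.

Answer: M ≅ ℤ/5 ⊕ ℤ/15 ⊕ ℤ/30 ⊕ ℤ/30

Derivation:
rank_ℚ(R)=4; free=4−4=0
SNF(R) diag = [5, 15, 30, 30] → torsion [5, 15, 30, 30]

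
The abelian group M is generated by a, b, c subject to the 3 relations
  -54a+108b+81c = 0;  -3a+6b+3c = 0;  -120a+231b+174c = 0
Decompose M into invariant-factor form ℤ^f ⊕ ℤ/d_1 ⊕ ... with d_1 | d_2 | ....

rank_ℚ(R)=3; free=3−3=0
SNF(R) diag = [3, 9, 27] → torsion [3, 9, 27]

Answer: M ≅ ℤ/3 ⊕ ℤ/9 ⊕ ℤ/27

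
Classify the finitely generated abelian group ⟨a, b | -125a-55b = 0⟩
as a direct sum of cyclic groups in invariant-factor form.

rank_ℚ(R)=1; free=2−1=1
SNF(R) diag = [5] → torsion [5]

Answer: M ≅ ℤ^1 ⊕ ℤ/5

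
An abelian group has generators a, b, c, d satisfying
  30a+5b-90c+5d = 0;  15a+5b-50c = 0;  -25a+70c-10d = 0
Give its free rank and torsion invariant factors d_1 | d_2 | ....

rank_ℚ(R)=3; free=4−3=1
SNF(R) diag = [5, 5, 5] → torsion [5, 5, 5]

Answer: M ≅ ℤ^1 ⊕ ℤ/5 ⊕ ℤ/5 ⊕ ℤ/5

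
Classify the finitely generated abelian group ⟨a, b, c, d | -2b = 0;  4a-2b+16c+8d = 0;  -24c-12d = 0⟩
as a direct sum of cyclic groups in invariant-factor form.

Answer: M ≅ ℤ^1 ⊕ ℤ/2 ⊕ ℤ/4 ⊕ ℤ/12

Derivation:
rank_ℚ(R)=3; free=4−3=1
SNF(R) diag = [2, 4, 12] → torsion [2, 4, 12]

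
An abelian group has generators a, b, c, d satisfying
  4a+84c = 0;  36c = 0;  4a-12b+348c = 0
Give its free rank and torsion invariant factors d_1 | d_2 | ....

rank_ℚ(R)=3; free=4−3=1
SNF(R) diag = [4, 12, 36] → torsion [4, 12, 36]

Answer: M ≅ ℤ^1 ⊕ ℤ/4 ⊕ ℤ/12 ⊕ ℤ/36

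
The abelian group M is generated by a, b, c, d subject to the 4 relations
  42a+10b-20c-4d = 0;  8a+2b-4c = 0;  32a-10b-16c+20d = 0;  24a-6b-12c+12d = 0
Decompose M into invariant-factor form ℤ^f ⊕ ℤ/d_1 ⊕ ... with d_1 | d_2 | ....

Answer: M ≅ ℤ/2 ⊕ ℤ/2 ⊕ ℤ/4 ⊕ ℤ/12

Derivation:
rank_ℚ(R)=4; free=4−4=0
SNF(R) diag = [2, 2, 4, 12] → torsion [2, 2, 4, 12]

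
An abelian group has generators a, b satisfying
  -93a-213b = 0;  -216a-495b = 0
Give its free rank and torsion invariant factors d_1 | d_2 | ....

Answer: M ≅ ℤ/3 ⊕ ℤ/9

Derivation:
rank_ℚ(R)=2; free=2−2=0
SNF(R) diag = [3, 9] → torsion [3, 9]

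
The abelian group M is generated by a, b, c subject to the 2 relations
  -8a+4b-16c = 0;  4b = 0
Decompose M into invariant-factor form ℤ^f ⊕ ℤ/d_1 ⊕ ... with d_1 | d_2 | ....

rank_ℚ(R)=2; free=3−2=1
SNF(R) diag = [4, 8] → torsion [4, 8]

Answer: M ≅ ℤ^1 ⊕ ℤ/4 ⊕ ℤ/8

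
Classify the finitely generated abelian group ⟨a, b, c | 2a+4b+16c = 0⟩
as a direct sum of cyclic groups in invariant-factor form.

rank_ℚ(R)=1; free=3−1=2
SNF(R) diag = [2] → torsion [2]

Answer: M ≅ ℤ^2 ⊕ ℤ/2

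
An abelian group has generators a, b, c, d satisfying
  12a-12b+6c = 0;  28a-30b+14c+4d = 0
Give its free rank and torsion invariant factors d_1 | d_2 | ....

Answer: M ≅ ℤ^2 ⊕ ℤ/2 ⊕ ℤ/6

Derivation:
rank_ℚ(R)=2; free=4−2=2
SNF(R) diag = [2, 6] → torsion [2, 6]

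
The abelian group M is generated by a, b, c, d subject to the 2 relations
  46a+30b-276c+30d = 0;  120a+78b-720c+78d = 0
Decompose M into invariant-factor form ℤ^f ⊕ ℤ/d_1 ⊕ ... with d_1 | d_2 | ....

rank_ℚ(R)=2; free=4−2=2
SNF(R) diag = [2, 6] → torsion [2, 6]

Answer: M ≅ ℤ^2 ⊕ ℤ/2 ⊕ ℤ/6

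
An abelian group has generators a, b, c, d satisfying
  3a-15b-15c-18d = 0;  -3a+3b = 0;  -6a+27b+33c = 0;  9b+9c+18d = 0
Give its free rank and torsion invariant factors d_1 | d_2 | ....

Answer: M ≅ ℤ/3 ⊕ ℤ/3 ⊕ ℤ/9 ⊕ ℤ/18

Derivation:
rank_ℚ(R)=4; free=4−4=0
SNF(R) diag = [3, 3, 9, 18] → torsion [3, 3, 9, 18]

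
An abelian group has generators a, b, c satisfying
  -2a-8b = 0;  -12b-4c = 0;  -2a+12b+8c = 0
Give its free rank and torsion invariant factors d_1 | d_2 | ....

rank_ℚ(R)=3; free=3−3=0
SNF(R) diag = [2, 4, 4] → torsion [2, 4, 4]

Answer: M ≅ ℤ/2 ⊕ ℤ/4 ⊕ ℤ/4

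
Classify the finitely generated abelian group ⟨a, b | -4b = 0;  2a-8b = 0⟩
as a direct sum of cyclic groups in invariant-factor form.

rank_ℚ(R)=2; free=2−2=0
SNF(R) diag = [2, 4] → torsion [2, 4]

Answer: M ≅ ℤ/2 ⊕ ℤ/4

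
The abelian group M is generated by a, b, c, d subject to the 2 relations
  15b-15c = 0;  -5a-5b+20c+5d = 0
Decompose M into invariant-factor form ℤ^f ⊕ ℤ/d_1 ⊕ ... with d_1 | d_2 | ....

Answer: M ≅ ℤ^2 ⊕ ℤ/5 ⊕ ℤ/15

Derivation:
rank_ℚ(R)=2; free=4−2=2
SNF(R) diag = [5, 15] → torsion [5, 15]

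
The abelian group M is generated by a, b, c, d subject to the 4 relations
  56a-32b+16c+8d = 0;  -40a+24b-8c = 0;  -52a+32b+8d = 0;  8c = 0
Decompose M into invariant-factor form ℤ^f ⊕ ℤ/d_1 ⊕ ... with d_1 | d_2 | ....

Answer: M ≅ ℤ/4 ⊕ ℤ/8 ⊕ ℤ/8 ⊕ ℤ/8

Derivation:
rank_ℚ(R)=4; free=4−4=0
SNF(R) diag = [4, 8, 8, 8] → torsion [4, 8, 8, 8]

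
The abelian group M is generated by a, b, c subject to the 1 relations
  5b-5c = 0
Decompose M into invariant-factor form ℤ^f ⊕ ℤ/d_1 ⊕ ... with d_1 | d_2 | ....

Answer: M ≅ ℤ^2 ⊕ ℤ/5

Derivation:
rank_ℚ(R)=1; free=3−1=2
SNF(R) diag = [5] → torsion [5]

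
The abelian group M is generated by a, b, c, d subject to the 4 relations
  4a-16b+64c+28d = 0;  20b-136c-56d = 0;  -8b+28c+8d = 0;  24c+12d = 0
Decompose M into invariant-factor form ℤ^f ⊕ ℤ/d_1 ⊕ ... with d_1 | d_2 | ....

Answer: M ≅ ℤ/4 ⊕ ℤ/4 ⊕ ℤ/12 ⊕ ℤ/12

Derivation:
rank_ℚ(R)=4; free=4−4=0
SNF(R) diag = [4, 4, 12, 12] → torsion [4, 4, 12, 12]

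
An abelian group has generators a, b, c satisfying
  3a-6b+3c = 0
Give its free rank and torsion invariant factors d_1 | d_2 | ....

rank_ℚ(R)=1; free=3−1=2
SNF(R) diag = [3] → torsion [3]

Answer: M ≅ ℤ^2 ⊕ ℤ/3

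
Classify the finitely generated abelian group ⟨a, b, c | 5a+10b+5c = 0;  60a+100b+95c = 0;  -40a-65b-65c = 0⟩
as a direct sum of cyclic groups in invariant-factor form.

Answer: M ≅ ℤ/5 ⊕ ℤ/5 ⊕ ℤ/5

Derivation:
rank_ℚ(R)=3; free=3−3=0
SNF(R) diag = [5, 5, 5] → torsion [5, 5, 5]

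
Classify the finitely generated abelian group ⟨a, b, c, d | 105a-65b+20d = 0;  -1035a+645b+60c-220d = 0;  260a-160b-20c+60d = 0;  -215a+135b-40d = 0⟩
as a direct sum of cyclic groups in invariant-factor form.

Answer: M ≅ ℤ/5 ⊕ ℤ/10 ⊕ ℤ/20 ⊕ ℤ/20

Derivation:
rank_ℚ(R)=4; free=4−4=0
SNF(R) diag = [5, 10, 20, 20] → torsion [5, 10, 20, 20]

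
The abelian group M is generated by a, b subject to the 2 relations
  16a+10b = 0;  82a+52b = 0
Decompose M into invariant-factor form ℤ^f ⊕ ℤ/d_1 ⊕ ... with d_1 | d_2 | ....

Answer: M ≅ ℤ/2 ⊕ ℤ/6

Derivation:
rank_ℚ(R)=2; free=2−2=0
SNF(R) diag = [2, 6] → torsion [2, 6]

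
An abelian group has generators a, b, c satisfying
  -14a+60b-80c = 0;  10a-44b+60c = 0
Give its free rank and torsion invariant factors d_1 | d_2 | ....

Answer: M ≅ ℤ^1 ⊕ ℤ/2 ⊕ ℤ/4

Derivation:
rank_ℚ(R)=2; free=3−2=1
SNF(R) diag = [2, 4] → torsion [2, 4]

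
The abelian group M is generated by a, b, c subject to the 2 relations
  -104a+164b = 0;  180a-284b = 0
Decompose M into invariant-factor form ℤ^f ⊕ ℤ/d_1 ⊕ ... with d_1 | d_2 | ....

Answer: M ≅ ℤ^1 ⊕ ℤ/4 ⊕ ℤ/4

Derivation:
rank_ℚ(R)=2; free=3−2=1
SNF(R) diag = [4, 4] → torsion [4, 4]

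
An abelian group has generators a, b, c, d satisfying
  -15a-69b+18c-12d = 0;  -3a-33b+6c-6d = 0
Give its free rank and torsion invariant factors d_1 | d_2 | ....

rank_ℚ(R)=2; free=4−2=2
SNF(R) diag = [3, 6] → torsion [3, 6]

Answer: M ≅ ℤ^2 ⊕ ℤ/3 ⊕ ℤ/6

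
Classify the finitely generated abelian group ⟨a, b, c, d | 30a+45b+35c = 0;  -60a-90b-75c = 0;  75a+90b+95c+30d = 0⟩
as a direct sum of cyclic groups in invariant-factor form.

rank_ℚ(R)=3; free=4−3=1
SNF(R) diag = [5, 15, 15] → torsion [5, 15, 15]

Answer: M ≅ ℤ^1 ⊕ ℤ/5 ⊕ ℤ/15 ⊕ ℤ/15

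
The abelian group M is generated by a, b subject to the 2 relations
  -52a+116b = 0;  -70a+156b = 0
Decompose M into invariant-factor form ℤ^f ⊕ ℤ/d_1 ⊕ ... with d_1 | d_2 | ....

rank_ℚ(R)=2; free=2−2=0
SNF(R) diag = [2, 4] → torsion [2, 4]

Answer: M ≅ ℤ/2 ⊕ ℤ/4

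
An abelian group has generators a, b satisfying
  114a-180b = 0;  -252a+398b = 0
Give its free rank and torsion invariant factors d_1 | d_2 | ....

Answer: M ≅ ℤ/2 ⊕ ℤ/6

Derivation:
rank_ℚ(R)=2; free=2−2=0
SNF(R) diag = [2, 6] → torsion [2, 6]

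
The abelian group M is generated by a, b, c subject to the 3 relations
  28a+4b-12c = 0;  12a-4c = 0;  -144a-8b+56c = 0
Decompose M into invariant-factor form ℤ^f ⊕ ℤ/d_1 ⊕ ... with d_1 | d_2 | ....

rank_ℚ(R)=3; free=3−3=0
SNF(R) diag = [4, 4, 8] → torsion [4, 4, 8]

Answer: M ≅ ℤ/4 ⊕ ℤ/4 ⊕ ℤ/8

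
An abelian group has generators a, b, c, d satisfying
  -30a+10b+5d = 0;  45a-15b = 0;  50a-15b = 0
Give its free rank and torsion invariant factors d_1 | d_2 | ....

rank_ℚ(R)=3; free=4−3=1
SNF(R) diag = [5, 5, 15] → torsion [5, 5, 15]

Answer: M ≅ ℤ^1 ⊕ ℤ/5 ⊕ ℤ/5 ⊕ ℤ/15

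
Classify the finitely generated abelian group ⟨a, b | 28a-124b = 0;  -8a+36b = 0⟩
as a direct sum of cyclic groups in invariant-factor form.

Answer: M ≅ ℤ/4 ⊕ ℤ/4

Derivation:
rank_ℚ(R)=2; free=2−2=0
SNF(R) diag = [4, 4] → torsion [4, 4]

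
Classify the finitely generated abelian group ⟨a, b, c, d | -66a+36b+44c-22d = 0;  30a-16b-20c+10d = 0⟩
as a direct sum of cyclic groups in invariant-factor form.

Answer: M ≅ ℤ^2 ⊕ ℤ/2 ⊕ ℤ/4

Derivation:
rank_ℚ(R)=2; free=4−2=2
SNF(R) diag = [2, 4] → torsion [2, 4]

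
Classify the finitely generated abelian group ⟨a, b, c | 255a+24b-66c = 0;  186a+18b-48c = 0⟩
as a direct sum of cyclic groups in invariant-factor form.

rank_ℚ(R)=2; free=3−2=1
SNF(R) diag = [3, 6] → torsion [3, 6]

Answer: M ≅ ℤ^1 ⊕ ℤ/3 ⊕ ℤ/6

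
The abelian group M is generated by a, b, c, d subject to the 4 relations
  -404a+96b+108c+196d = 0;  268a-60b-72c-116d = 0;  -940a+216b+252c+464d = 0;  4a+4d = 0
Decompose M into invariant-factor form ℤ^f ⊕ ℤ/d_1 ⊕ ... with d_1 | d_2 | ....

Answer: M ≅ ℤ/4 ⊕ ℤ/12 ⊕ ℤ/36 ⊕ ℤ/36

Derivation:
rank_ℚ(R)=4; free=4−4=0
SNF(R) diag = [4, 12, 36, 36] → torsion [4, 12, 36, 36]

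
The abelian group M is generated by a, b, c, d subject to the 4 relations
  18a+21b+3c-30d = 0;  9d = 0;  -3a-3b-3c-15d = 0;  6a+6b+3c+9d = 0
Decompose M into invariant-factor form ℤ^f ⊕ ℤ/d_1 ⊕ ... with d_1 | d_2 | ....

Answer: M ≅ ℤ/3 ⊕ ℤ/3 ⊕ ℤ/3 ⊕ ℤ/9

Derivation:
rank_ℚ(R)=4; free=4−4=0
SNF(R) diag = [3, 3, 3, 9] → torsion [3, 3, 3, 9]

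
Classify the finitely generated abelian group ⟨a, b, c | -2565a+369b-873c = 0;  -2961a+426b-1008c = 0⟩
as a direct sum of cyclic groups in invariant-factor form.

rank_ℚ(R)=2; free=3−2=1
SNF(R) diag = [3, 9] → torsion [3, 9]

Answer: M ≅ ℤ^1 ⊕ ℤ/3 ⊕ ℤ/9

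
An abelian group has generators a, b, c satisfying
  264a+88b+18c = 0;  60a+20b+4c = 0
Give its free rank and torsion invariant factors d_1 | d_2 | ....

Answer: M ≅ ℤ^1 ⊕ ℤ/2 ⊕ ℤ/4

Derivation:
rank_ℚ(R)=2; free=3−2=1
SNF(R) diag = [2, 4] → torsion [2, 4]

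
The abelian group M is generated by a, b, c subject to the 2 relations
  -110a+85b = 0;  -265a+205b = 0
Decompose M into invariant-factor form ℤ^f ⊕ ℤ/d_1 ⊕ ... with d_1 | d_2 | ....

Answer: M ≅ ℤ^1 ⊕ ℤ/5 ⊕ ℤ/5

Derivation:
rank_ℚ(R)=2; free=3−2=1
SNF(R) diag = [5, 5] → torsion [5, 5]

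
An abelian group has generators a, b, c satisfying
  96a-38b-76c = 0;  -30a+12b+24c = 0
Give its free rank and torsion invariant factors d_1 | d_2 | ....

rank_ℚ(R)=2; free=3−2=1
SNF(R) diag = [2, 6] → torsion [2, 6]

Answer: M ≅ ℤ^1 ⊕ ℤ/2 ⊕ ℤ/6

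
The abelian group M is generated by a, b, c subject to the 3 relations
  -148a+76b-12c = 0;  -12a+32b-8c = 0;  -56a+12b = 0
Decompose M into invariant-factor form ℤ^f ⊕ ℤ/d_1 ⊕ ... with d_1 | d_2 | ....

Answer: M ≅ ℤ/4 ⊕ ℤ/4 ⊕ ℤ/4

Derivation:
rank_ℚ(R)=3; free=3−3=0
SNF(R) diag = [4, 4, 4] → torsion [4, 4, 4]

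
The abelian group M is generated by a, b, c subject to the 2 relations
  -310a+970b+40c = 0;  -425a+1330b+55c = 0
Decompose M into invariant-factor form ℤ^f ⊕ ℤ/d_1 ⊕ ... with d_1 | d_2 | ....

Answer: M ≅ ℤ^1 ⊕ ℤ/5 ⊕ ℤ/10

Derivation:
rank_ℚ(R)=2; free=3−2=1
SNF(R) diag = [5, 10] → torsion [5, 10]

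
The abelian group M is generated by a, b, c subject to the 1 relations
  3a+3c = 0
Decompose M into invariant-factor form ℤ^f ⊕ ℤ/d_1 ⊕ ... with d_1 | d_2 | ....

Answer: M ≅ ℤ^2 ⊕ ℤ/3

Derivation:
rank_ℚ(R)=1; free=3−1=2
SNF(R) diag = [3] → torsion [3]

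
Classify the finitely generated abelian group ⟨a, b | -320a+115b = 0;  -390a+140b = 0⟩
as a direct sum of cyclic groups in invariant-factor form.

rank_ℚ(R)=2; free=2−2=0
SNF(R) diag = [5, 10] → torsion [5, 10]

Answer: M ≅ ℤ/5 ⊕ ℤ/10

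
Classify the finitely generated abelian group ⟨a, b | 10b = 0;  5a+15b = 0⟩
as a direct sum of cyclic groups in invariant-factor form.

Answer: M ≅ ℤ/5 ⊕ ℤ/10

Derivation:
rank_ℚ(R)=2; free=2−2=0
SNF(R) diag = [5, 10] → torsion [5, 10]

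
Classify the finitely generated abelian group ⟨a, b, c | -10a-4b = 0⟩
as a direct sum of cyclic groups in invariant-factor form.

Answer: M ≅ ℤ^2 ⊕ ℤ/2

Derivation:
rank_ℚ(R)=1; free=3−1=2
SNF(R) diag = [2] → torsion [2]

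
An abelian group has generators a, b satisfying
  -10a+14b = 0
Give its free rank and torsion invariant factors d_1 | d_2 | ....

rank_ℚ(R)=1; free=2−1=1
SNF(R) diag = [2] → torsion [2]

Answer: M ≅ ℤ^1 ⊕ ℤ/2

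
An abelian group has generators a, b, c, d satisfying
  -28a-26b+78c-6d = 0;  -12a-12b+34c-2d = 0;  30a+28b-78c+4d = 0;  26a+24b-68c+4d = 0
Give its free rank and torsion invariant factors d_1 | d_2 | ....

Answer: M ≅ ℤ/2 ⊕ ℤ/2 ⊕ ℤ/2 ⊕ ℤ/2

Derivation:
rank_ℚ(R)=4; free=4−4=0
SNF(R) diag = [2, 2, 2, 2] → torsion [2, 2, 2, 2]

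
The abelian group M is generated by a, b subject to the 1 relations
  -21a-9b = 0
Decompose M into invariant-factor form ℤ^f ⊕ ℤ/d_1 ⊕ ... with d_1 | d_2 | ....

rank_ℚ(R)=1; free=2−1=1
SNF(R) diag = [3] → torsion [3]

Answer: M ≅ ℤ^1 ⊕ ℤ/3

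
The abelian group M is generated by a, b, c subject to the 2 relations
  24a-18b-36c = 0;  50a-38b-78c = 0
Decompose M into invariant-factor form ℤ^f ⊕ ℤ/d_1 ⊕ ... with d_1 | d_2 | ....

rank_ℚ(R)=2; free=3−2=1
SNF(R) diag = [2, 6] → torsion [2, 6]

Answer: M ≅ ℤ^1 ⊕ ℤ/2 ⊕ ℤ/6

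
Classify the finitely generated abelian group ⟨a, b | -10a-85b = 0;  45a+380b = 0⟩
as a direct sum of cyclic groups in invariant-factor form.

Answer: M ≅ ℤ/5 ⊕ ℤ/5

Derivation:
rank_ℚ(R)=2; free=2−2=0
SNF(R) diag = [5, 5] → torsion [5, 5]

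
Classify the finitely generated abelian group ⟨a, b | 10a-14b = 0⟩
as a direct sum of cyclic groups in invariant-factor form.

Answer: M ≅ ℤ^1 ⊕ ℤ/2

Derivation:
rank_ℚ(R)=1; free=2−1=1
SNF(R) diag = [2] → torsion [2]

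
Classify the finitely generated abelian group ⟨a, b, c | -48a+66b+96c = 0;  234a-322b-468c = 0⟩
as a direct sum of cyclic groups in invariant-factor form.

Answer: M ≅ ℤ^1 ⊕ ℤ/2 ⊕ ℤ/6

Derivation:
rank_ℚ(R)=2; free=3−2=1
SNF(R) diag = [2, 6] → torsion [2, 6]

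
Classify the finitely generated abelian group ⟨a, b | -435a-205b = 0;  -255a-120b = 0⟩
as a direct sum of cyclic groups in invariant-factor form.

Answer: M ≅ ℤ/5 ⊕ ℤ/15

Derivation:
rank_ℚ(R)=2; free=2−2=0
SNF(R) diag = [5, 15] → torsion [5, 15]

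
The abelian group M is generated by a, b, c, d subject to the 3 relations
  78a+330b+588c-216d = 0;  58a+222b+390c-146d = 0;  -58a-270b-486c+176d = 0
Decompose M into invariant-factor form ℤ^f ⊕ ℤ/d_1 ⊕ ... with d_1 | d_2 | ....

rank_ℚ(R)=3; free=4−3=1
SNF(R) diag = [2, 6, 18] → torsion [2, 6, 18]

Answer: M ≅ ℤ^1 ⊕ ℤ/2 ⊕ ℤ/6 ⊕ ℤ/18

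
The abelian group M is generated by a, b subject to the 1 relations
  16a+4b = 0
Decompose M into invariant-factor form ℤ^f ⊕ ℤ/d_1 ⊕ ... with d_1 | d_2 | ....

rank_ℚ(R)=1; free=2−1=1
SNF(R) diag = [4] → torsion [4]

Answer: M ≅ ℤ^1 ⊕ ℤ/4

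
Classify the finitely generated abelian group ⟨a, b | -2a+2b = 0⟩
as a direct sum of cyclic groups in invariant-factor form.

rank_ℚ(R)=1; free=2−1=1
SNF(R) diag = [2] → torsion [2]

Answer: M ≅ ℤ^1 ⊕ ℤ/2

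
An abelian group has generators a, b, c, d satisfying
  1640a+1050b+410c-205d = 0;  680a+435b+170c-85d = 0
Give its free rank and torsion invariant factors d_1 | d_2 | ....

Answer: M ≅ ℤ^2 ⊕ ℤ/5 ⊕ ℤ/15

Derivation:
rank_ℚ(R)=2; free=4−2=2
SNF(R) diag = [5, 15] → torsion [5, 15]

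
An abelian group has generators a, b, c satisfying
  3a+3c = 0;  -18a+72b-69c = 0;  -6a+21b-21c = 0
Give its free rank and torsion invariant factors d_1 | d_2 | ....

Answer: M ≅ ℤ/3 ⊕ ℤ/3 ⊕ ℤ/3

Derivation:
rank_ℚ(R)=3; free=3−3=0
SNF(R) diag = [3, 3, 3] → torsion [3, 3, 3]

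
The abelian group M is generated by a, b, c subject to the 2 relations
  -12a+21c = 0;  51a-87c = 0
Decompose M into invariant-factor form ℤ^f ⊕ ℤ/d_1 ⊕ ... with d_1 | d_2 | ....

Answer: M ≅ ℤ^1 ⊕ ℤ/3 ⊕ ℤ/9

Derivation:
rank_ℚ(R)=2; free=3−2=1
SNF(R) diag = [3, 9] → torsion [3, 9]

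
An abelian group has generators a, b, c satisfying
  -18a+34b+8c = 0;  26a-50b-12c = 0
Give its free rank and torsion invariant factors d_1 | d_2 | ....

Answer: M ≅ ℤ^1 ⊕ ℤ/2 ⊕ ℤ/4

Derivation:
rank_ℚ(R)=2; free=3−2=1
SNF(R) diag = [2, 4] → torsion [2, 4]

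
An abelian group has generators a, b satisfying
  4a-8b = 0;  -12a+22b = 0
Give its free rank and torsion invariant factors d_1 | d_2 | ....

Answer: M ≅ ℤ/2 ⊕ ℤ/4

Derivation:
rank_ℚ(R)=2; free=2−2=0
SNF(R) diag = [2, 4] → torsion [2, 4]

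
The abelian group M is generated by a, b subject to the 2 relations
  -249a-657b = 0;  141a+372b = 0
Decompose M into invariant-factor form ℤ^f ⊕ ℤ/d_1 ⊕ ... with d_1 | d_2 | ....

rank_ℚ(R)=2; free=2−2=0
SNF(R) diag = [3, 3] → torsion [3, 3]

Answer: M ≅ ℤ/3 ⊕ ℤ/3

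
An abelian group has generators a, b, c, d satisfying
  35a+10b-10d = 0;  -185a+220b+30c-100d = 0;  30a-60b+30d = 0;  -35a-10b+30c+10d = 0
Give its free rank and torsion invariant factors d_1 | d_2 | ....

rank_ℚ(R)=4; free=4−4=0
SNF(R) diag = [5, 10, 30, 30] → torsion [5, 10, 30, 30]

Answer: M ≅ ℤ/5 ⊕ ℤ/10 ⊕ ℤ/30 ⊕ ℤ/30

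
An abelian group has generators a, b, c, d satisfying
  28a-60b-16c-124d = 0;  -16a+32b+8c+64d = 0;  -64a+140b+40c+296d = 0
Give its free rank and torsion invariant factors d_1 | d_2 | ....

Answer: M ≅ ℤ^1 ⊕ ℤ/4 ⊕ ℤ/4 ⊕ ℤ/8

Derivation:
rank_ℚ(R)=3; free=4−3=1
SNF(R) diag = [4, 4, 8] → torsion [4, 4, 8]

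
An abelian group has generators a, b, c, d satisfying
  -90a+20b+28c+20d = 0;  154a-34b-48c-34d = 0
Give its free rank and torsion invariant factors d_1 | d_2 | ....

Answer: M ≅ ℤ^2 ⊕ ℤ/2 ⊕ ℤ/2

Derivation:
rank_ℚ(R)=2; free=4−2=2
SNF(R) diag = [2, 2] → torsion [2, 2]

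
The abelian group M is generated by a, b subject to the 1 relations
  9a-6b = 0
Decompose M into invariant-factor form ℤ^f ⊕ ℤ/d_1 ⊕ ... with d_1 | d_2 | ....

rank_ℚ(R)=1; free=2−1=1
SNF(R) diag = [3] → torsion [3]

Answer: M ≅ ℤ^1 ⊕ ℤ/3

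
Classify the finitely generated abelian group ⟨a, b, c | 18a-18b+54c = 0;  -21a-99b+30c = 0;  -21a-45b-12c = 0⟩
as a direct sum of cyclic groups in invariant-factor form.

rank_ℚ(R)=3; free=3−3=0
SNF(R) diag = [3, 6, 18] → torsion [3, 6, 18]

Answer: M ≅ ℤ/3 ⊕ ℤ/6 ⊕ ℤ/18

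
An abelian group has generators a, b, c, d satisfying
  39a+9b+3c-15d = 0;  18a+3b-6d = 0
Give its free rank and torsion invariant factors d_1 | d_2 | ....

rank_ℚ(R)=2; free=4−2=2
SNF(R) diag = [3, 3] → torsion [3, 3]

Answer: M ≅ ℤ^2 ⊕ ℤ/3 ⊕ ℤ/3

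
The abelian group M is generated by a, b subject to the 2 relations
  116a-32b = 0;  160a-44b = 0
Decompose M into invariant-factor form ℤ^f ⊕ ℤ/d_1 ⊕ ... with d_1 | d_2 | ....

rank_ℚ(R)=2; free=2−2=0
SNF(R) diag = [4, 4] → torsion [4, 4]

Answer: M ≅ ℤ/4 ⊕ ℤ/4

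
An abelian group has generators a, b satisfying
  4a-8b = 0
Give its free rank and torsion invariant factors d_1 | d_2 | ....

Answer: M ≅ ℤ^1 ⊕ ℤ/4

Derivation:
rank_ℚ(R)=1; free=2−1=1
SNF(R) diag = [4] → torsion [4]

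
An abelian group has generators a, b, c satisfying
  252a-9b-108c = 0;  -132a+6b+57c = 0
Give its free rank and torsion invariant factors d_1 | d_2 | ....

Answer: M ≅ ℤ^1 ⊕ ℤ/3 ⊕ ℤ/9

Derivation:
rank_ℚ(R)=2; free=3−2=1
SNF(R) diag = [3, 9] → torsion [3, 9]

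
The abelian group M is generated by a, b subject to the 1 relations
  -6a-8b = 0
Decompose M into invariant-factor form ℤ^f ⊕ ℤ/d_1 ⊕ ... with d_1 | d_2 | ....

Answer: M ≅ ℤ^1 ⊕ ℤ/2

Derivation:
rank_ℚ(R)=1; free=2−1=1
SNF(R) diag = [2] → torsion [2]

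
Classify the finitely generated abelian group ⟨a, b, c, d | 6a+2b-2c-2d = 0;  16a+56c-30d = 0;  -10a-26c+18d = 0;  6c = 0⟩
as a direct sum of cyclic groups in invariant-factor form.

rank_ℚ(R)=4; free=4−4=0
SNF(R) diag = [2, 2, 6, 6] → torsion [2, 2, 6, 6]

Answer: M ≅ ℤ/2 ⊕ ℤ/2 ⊕ ℤ/6 ⊕ ℤ/6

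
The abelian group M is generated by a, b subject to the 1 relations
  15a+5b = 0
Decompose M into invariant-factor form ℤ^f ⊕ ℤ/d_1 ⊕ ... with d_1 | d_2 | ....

rank_ℚ(R)=1; free=2−1=1
SNF(R) diag = [5] → torsion [5]

Answer: M ≅ ℤ^1 ⊕ ℤ/5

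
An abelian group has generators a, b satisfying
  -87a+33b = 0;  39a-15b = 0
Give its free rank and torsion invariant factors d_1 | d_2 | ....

rank_ℚ(R)=2; free=2−2=0
SNF(R) diag = [3, 6] → torsion [3, 6]

Answer: M ≅ ℤ/3 ⊕ ℤ/6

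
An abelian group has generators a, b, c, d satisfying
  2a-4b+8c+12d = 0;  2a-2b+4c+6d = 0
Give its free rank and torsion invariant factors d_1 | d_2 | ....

Answer: M ≅ ℤ^2 ⊕ ℤ/2 ⊕ ℤ/2

Derivation:
rank_ℚ(R)=2; free=4−2=2
SNF(R) diag = [2, 2] → torsion [2, 2]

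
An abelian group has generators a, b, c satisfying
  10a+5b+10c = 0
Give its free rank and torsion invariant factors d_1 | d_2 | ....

rank_ℚ(R)=1; free=3−1=2
SNF(R) diag = [5] → torsion [5]

Answer: M ≅ ℤ^2 ⊕ ℤ/5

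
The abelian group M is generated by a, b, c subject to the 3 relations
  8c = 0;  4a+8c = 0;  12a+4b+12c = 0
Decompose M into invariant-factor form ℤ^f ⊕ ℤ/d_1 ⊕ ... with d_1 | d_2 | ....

rank_ℚ(R)=3; free=3−3=0
SNF(R) diag = [4, 4, 8] → torsion [4, 4, 8]

Answer: M ≅ ℤ/4 ⊕ ℤ/4 ⊕ ℤ/8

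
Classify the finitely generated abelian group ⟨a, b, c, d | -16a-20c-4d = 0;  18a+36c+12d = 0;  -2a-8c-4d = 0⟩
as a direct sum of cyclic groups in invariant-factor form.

rank_ℚ(R)=3; free=4−3=1
SNF(R) diag = [2, 4, 12] → torsion [2, 4, 12]

Answer: M ≅ ℤ^1 ⊕ ℤ/2 ⊕ ℤ/4 ⊕ ℤ/12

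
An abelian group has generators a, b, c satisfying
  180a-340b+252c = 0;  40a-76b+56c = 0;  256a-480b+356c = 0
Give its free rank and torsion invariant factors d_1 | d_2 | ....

rank_ℚ(R)=3; free=3−3=0
SNF(R) diag = [4, 4, 12] → torsion [4, 4, 12]

Answer: M ≅ ℤ/4 ⊕ ℤ/4 ⊕ ℤ/12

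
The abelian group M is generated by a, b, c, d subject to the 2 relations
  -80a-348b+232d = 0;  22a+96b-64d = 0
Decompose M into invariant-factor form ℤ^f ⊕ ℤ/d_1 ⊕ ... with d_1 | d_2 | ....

Answer: M ≅ ℤ^2 ⊕ ℤ/2 ⊕ ℤ/4

Derivation:
rank_ℚ(R)=2; free=4−2=2
SNF(R) diag = [2, 4] → torsion [2, 4]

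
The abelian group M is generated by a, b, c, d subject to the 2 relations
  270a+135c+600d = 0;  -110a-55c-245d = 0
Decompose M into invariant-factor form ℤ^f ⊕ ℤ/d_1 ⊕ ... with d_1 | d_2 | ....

Answer: M ≅ ℤ^2 ⊕ ℤ/5 ⊕ ℤ/15

Derivation:
rank_ℚ(R)=2; free=4−2=2
SNF(R) diag = [5, 15] → torsion [5, 15]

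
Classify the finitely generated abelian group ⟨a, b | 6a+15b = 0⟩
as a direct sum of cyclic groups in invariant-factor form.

rank_ℚ(R)=1; free=2−1=1
SNF(R) diag = [3] → torsion [3]

Answer: M ≅ ℤ^1 ⊕ ℤ/3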